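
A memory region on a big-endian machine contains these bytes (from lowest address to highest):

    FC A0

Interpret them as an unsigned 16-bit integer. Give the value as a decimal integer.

Big-endian: lowest address holds the most-significant byte.
The bytes are already most-significant first: 0xFCA0.
0xFCA0 = 64672.

64672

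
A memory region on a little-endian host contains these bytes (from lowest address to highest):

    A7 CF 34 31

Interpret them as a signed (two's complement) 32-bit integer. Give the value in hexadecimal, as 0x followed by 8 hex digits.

Little-endian stores the least-significant byte at the lowest address.
Reassemble most-significant byte first: 31 34 CF A7 → 0x3134CFA7.

0x3134CFA7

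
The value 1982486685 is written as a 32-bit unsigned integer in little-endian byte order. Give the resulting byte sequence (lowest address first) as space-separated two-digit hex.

1982486685 in hexadecimal, padded to 32 bits, is 0x762A589D.
Split into bytes (most-significant first): 76 2A 58 9D.
In little-endian order the low byte comes first in memory.
So at ascending addresses the bytes are 9D 58 2A 76.

9D 58 2A 76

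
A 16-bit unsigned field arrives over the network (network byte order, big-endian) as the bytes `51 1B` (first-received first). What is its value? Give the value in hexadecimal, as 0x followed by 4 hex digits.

Big-endian stores the most-significant byte at the lowest address.
The bytes are already most-significant first: 0x511B.

0x511B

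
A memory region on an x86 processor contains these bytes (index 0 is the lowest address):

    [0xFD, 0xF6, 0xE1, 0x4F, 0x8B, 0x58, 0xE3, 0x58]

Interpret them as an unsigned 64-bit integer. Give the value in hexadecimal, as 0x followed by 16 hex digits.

Little-endian stores the least-significant byte at the lowest address.
Reassemble most-significant byte first: 58 E3 58 8B 4F E1 F6 FD → 0x58E3588B4FE1F6FD.

0x58E3588B4FE1F6FD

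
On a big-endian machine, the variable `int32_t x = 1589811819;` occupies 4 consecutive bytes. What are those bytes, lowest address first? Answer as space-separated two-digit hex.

5E C2 9A 6B

1589811819 in hexadecimal, padded to 32 bits, is 0x5EC29A6B.
Split into bytes (most-significant first): 5E C2 9A 6B.
In big-endian order the high byte comes first in memory.
So the memory order matches the most-significant-first order: 5E C2 9A 6B.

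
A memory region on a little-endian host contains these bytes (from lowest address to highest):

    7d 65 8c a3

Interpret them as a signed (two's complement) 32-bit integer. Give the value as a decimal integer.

-1551080067

In little-endian order the low byte comes first in memory.
Reassemble most-significant byte first: A3 8C 65 7D → 0xA38C657D.
Top bit is set, so as a signed 32-bit value this is 0xA38C657D − 2^32 = -1551080067.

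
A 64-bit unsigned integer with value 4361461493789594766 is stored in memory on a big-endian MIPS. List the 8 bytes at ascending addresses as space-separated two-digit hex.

4361461493789594766 in hexadecimal, padded to 64 bits, is 0x3C87061EDEDF948E.
Split into bytes (most-significant first): 3C 87 06 1E DE DF 94 8E.
Big-endian: lowest address holds the most-significant byte.
So the memory order matches the most-significant-first order: 3C 87 06 1E DE DF 94 8E.

3C 87 06 1E DE DF 94 8E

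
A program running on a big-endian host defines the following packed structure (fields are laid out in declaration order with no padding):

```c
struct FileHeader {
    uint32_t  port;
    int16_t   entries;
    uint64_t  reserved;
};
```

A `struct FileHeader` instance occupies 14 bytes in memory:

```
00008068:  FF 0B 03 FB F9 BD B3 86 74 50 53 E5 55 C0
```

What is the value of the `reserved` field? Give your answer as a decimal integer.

12936154868022072768

`reserved` follows `port` (4 B), `entries` (2 B), so it starts at offset 4 + 2 = 6 and occupies 8 bytes.
Bytes at offsets 6..13: B3 86 74 50 53 E5 55 C0.
Big-endian stores the most-significant byte at the lowest address.
The bytes are already most-significant first: 0xB386745053E555C0.
0xB386745053E555C0 = 12936154868022072768.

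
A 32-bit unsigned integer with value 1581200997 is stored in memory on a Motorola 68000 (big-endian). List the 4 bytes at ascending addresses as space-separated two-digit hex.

5E 3F 36 65

1581200997 in hexadecimal, padded to 32 bits, is 0x5E3F3665.
Split into bytes (most-significant first): 5E 3F 36 65.
Big-endian stores the most-significant byte at the lowest address.
So the memory order matches the most-significant-first order: 5E 3F 36 65.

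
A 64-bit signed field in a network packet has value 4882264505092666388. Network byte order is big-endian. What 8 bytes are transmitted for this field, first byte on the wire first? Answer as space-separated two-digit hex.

43 C1 49 B3 35 8B F4 14

4882264505092666388 in hexadecimal, padded to 64 bits, is 0x43C149B3358BF414.
Split into bytes (most-significant first): 43 C1 49 B3 35 8B F4 14.
Big-endian: lowest address holds the most-significant byte.
So the memory order matches the most-significant-first order: 43 C1 49 B3 35 8B F4 14.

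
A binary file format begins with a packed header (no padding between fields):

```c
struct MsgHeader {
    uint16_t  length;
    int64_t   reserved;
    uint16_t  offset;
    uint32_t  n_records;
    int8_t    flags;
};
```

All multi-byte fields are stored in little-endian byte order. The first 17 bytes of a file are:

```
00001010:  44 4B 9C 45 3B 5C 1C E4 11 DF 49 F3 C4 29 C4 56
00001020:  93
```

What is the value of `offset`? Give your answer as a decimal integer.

62281

`offset` follows `length` (2 B), `reserved` (8 B), so it starts at offset 2 + 8 = 10 and occupies 2 bytes.
Bytes at offsets 10..11: 49 F3.
Little-endian: lowest address holds the least-significant byte.
Reassemble most-significant byte first: F3 49 → 0xF349.
0xF349 = 62281.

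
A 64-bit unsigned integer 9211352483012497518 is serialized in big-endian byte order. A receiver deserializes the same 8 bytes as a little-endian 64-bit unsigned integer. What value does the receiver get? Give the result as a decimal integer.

9211352483012497518 in 64-bit hexadecimal is 0x7FD54C478ADF506E.
Stored big-endian, the bytes at ascending addresses are 7F D5 4C 47 8A DF 50 6E.
Read back as little-endian, the first byte is least significant, giving 0x6E50DF8A474CD57F.
0x6E50DF8A474CD57F = 7949099127303624063.

7949099127303624063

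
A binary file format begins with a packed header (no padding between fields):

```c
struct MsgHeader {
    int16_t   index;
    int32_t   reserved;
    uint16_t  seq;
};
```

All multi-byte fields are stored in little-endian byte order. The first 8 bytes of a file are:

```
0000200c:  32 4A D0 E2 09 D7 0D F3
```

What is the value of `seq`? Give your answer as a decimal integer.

62221

`seq` follows `index` (2 B), `reserved` (4 B), so it starts at offset 2 + 4 = 6 and occupies 2 bytes.
Bytes at offsets 6..7: 0D F3.
Little-endian stores the least-significant byte at the lowest address.
Reassemble most-significant byte first: F3 0D → 0xF30D.
0xF30D = 62221.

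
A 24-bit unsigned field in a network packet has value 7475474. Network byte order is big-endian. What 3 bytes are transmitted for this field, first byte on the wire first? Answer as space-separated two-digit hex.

7475474 in hexadecimal, padded to 24 bits, is 0x721112.
Split into bytes (most-significant first): 72 11 12.
Big-endian: lowest address holds the most-significant byte.
So the memory order matches the most-significant-first order: 72 11 12.

72 11 12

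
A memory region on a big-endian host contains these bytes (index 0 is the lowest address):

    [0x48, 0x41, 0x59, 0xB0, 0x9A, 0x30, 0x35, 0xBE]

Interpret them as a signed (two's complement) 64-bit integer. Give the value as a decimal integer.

Big-endian stores the most-significant byte at the lowest address.
The bytes are already most-significant first: 0x484159B09A3035BE.
0x484159B09A3035BE = 5206541259252970942.

5206541259252970942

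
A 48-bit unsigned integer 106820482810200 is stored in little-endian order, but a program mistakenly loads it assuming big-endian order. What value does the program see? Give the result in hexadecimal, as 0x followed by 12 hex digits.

106820482810200 in 48-bit hexadecimal is 0x612714EEC158.
Stored little-endian, the bytes at ascending addresses are 58 C1 EE 14 27 61.
Read back as big-endian, the last byte is least significant, giving 0x58C1EE142761.

0x58C1EE142761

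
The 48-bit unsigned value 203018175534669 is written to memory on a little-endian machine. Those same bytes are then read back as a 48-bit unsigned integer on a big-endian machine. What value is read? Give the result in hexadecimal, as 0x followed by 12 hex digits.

0x4D563CDAA4B8

203018175534669 in 48-bit hexadecimal is 0xB8A4DA3C564D.
Stored little-endian, the bytes at ascending addresses are 4D 56 3C DA A4 B8.
Read back as big-endian, the last byte is least significant, giving 0x4D563CDAA4B8.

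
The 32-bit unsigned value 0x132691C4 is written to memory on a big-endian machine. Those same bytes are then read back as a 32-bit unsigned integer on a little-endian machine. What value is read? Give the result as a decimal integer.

3297846803

Stored big-endian, the bytes at ascending addresses are 13 26 91 C4.
Read back as little-endian, the first byte is least significant, giving 0xC4912613.
0xC4912613 = 3297846803.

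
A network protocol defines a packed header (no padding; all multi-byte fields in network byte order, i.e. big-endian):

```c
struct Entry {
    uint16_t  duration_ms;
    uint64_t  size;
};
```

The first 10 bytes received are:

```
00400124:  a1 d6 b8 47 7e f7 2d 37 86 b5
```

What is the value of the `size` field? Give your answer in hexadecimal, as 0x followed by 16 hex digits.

0xB8477EF72D3786B5

`size` follows `duration_ms` (2 bytes), so it starts at byte offset 2 and occupies 8 bytes.
Bytes at offsets 2..9: B8 47 7E F7 2D 37 86 B5.
In big-endian order the high byte comes first in memory.
The bytes are already most-significant first: 0xB8477EF72D3786B5.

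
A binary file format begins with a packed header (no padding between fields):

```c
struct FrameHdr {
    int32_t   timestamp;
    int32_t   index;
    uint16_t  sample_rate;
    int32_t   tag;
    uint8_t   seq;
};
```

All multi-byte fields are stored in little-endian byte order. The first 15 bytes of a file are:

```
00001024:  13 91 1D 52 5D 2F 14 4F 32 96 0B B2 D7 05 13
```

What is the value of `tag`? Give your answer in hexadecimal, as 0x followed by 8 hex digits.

`tag` follows `timestamp` (4 B), `index` (4 B), `sample_rate` (2 B), so it starts at offset 4 + 4 + 2 = 10 and occupies 4 bytes.
Bytes at offsets 10..13: 0B B2 D7 05.
Little-endian: lowest address holds the least-significant byte.
Reassemble most-significant byte first: 05 D7 B2 0B → 0x05D7B20B.

0x05D7B20B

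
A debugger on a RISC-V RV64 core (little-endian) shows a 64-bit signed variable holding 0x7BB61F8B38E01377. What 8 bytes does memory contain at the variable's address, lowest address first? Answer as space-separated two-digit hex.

77 13 E0 38 8B 1F B6 7B

Split into bytes (most-significant first): 7B B6 1F 8B 38 E0 13 77.
Little-endian stores the least-significant byte at the lowest address.
So at ascending addresses the bytes are 77 13 E0 38 8B 1F B6 7B.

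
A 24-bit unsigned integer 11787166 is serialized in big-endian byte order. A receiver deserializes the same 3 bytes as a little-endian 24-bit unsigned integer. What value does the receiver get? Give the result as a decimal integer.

10410931

11787166 in 24-bit hexadecimal is 0xB3DB9E.
Stored big-endian, the bytes at ascending addresses are B3 DB 9E.
Read back as little-endian, the first byte is least significant, giving 0x9EDBB3.
0x9EDBB3 = 10410931.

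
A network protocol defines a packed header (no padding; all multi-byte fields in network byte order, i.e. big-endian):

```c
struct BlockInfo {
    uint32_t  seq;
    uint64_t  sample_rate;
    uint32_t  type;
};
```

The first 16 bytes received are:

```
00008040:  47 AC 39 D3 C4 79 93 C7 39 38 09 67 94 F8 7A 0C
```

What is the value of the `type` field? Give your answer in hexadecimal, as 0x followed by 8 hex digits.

`type` follows `seq` (4 B), `sample_rate` (8 B), so it starts at offset 4 + 8 = 12 and occupies 4 bytes.
Bytes at offsets 12..15: 94 F8 7A 0C.
Big-endian stores the most-significant byte at the lowest address.
The bytes are already most-significant first: 0x94F87A0C.

0x94F87A0C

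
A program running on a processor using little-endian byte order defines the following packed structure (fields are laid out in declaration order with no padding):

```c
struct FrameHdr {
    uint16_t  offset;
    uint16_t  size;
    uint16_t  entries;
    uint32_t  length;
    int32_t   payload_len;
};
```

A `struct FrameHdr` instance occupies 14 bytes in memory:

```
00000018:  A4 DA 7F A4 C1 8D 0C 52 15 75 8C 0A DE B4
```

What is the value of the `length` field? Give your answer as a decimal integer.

1964331532

`length` follows `offset` (2 B), `size` (2 B), `entries` (2 B), so it starts at offset 2 + 2 + 2 = 6 and occupies 4 bytes.
Bytes at offsets 6..9: 0C 52 15 75.
Little-endian stores the least-significant byte at the lowest address.
Reassemble most-significant byte first: 75 15 52 0C → 0x7515520C.
0x7515520C = 1964331532.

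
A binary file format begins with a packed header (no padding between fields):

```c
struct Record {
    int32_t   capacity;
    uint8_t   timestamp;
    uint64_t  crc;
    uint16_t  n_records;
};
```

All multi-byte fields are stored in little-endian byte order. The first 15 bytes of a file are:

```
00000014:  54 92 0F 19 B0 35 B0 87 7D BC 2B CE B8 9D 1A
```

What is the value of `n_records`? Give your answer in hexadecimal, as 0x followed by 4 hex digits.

0x1A9D

`n_records` follows `capacity` (4 B), `timestamp` (1 B), `crc` (8 B), so it starts at offset 4 + 1 + 8 = 13 and occupies 2 bytes.
Bytes at offsets 13..14: 9D 1A.
Little-endian: lowest address holds the least-significant byte.
Reassemble most-significant byte first: 1A 9D → 0x1A9D.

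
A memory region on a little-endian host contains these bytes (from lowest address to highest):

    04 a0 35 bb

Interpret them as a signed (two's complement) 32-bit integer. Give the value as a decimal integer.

Little-endian: lowest address holds the least-significant byte.
Reassemble most-significant byte first: BB 35 A0 04 → 0xBB35A004.
Top bit is set, so as a signed 32-bit value this is 0xBB35A004 − 2^32 = -1154113532.

-1154113532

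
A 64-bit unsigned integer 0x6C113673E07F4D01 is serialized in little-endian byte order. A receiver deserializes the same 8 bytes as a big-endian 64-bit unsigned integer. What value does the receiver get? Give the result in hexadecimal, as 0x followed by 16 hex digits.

0x014D7FE07336116C

Stored little-endian, the bytes at ascending addresses are 01 4D 7F E0 73 36 11 6C.
Read back as big-endian, the last byte is least significant, giving 0x014D7FE07336116C.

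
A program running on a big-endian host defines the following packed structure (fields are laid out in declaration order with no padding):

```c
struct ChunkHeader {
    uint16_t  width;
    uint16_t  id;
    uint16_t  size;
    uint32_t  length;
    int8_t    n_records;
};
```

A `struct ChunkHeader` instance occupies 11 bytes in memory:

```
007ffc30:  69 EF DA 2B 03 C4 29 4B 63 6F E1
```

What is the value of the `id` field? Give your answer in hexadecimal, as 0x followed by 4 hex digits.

`id` follows `width` (2 bytes), so it starts at byte offset 2 and occupies 2 bytes.
Bytes at offsets 2..3: DA 2B.
Big-endian stores the most-significant byte at the lowest address.
The bytes are already most-significant first: 0xDA2B.

0xDA2B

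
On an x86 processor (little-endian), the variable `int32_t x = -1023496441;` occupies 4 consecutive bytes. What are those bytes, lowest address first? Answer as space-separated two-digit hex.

Two's complement of -1023496441 in 32 bits: 1023496441 = 0x3D0150F9; invert → 0xC2FEAF06; add 1 → 0xC2FEAF07.
Split into bytes (most-significant first): C2 FE AF 07.
Little-endian: lowest address holds the least-significant byte.
So at ascending addresses the bytes are 07 AF FE C2.

07 AF FE C2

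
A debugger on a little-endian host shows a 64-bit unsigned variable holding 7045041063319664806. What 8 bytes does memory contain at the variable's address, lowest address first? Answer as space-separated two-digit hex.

7045041063319664806 in hexadecimal, padded to 64 bits, is 0x61C50385573578A6.
Split into bytes (most-significant first): 61 C5 03 85 57 35 78 A6.
In little-endian order the low byte comes first in memory.
So at ascending addresses the bytes are A6 78 35 57 85 03 C5 61.

A6 78 35 57 85 03 C5 61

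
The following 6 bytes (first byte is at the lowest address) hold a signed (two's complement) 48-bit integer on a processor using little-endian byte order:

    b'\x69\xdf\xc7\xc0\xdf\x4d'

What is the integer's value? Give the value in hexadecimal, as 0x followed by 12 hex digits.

0x4DDFC0C7DF69

Little-endian stores the least-significant byte at the lowest address.
Reassemble most-significant byte first: 4D DF C0 C7 DF 69 → 0x4DDFC0C7DF69.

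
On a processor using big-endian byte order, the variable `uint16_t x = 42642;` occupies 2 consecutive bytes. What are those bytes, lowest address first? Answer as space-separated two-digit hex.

A6 92

42642 in hexadecimal, padded to 16 bits, is 0xA692.
Split into bytes (most-significant first): A6 92.
Big-endian stores the most-significant byte at the lowest address.
So the memory order matches the most-significant-first order: A6 92.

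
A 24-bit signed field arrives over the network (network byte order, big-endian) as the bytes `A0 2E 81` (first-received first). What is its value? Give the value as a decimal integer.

Big-endian: lowest address holds the most-significant byte.
The bytes are already most-significant first: 0xA02E81.
Top bit is set, so as a signed 24-bit value this is 0xA02E81 − 2^24 = -6279551.

-6279551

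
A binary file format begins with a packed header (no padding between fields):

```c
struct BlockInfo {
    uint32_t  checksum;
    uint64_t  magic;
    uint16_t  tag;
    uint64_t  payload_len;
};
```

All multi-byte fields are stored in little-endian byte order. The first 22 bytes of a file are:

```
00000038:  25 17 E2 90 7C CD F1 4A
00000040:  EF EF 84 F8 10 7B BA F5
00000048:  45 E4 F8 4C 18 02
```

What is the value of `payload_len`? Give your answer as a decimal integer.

`payload_len` follows `checksum` (4 B), `magic` (8 B), `tag` (2 B), so it starts at offset 4 + 8 + 2 = 14 and occupies 8 bytes.
Bytes at offsets 14..21: BA F5 45 E4 F8 4C 18 02.
Little-endian: lowest address holds the least-significant byte.
Reassemble most-significant byte first: 02 18 4C F8 E4 45 F5 BA → 0x02184CF8E445F5BA.
0x02184CF8E445F5BA = 150955219382302138.

150955219382302138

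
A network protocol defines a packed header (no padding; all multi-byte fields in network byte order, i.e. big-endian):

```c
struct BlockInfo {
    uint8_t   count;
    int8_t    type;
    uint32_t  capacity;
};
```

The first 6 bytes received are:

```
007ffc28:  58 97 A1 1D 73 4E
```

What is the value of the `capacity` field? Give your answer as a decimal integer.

2703061838

`capacity` follows `count` (1 B), `type` (1 B), so it starts at offset 1 + 1 = 2 and occupies 4 bytes.
Bytes at offsets 2..5: A1 1D 73 4E.
In big-endian order the high byte comes first in memory.
The bytes are already most-significant first: 0xA11D734E.
0xA11D734E = 2703061838.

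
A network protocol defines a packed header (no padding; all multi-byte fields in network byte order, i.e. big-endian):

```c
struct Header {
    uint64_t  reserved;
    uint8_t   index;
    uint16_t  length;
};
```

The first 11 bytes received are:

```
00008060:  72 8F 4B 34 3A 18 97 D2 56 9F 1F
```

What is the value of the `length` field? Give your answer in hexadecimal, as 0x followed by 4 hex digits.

0x9F1F

`length` follows `reserved` (8 B), `index` (1 B), so it starts at offset 8 + 1 = 9 and occupies 2 bytes.
Bytes at offsets 9..10: 9F 1F.
Big-endian stores the most-significant byte at the lowest address.
The bytes are already most-significant first: 0x9F1F.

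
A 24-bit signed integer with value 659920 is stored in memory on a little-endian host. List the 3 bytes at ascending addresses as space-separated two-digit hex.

659920 in hexadecimal, padded to 24 bits, is 0x0A11D0.
Split into bytes (most-significant first): 0A 11 D0.
Little-endian: lowest address holds the least-significant byte.
So at ascending addresses the bytes are D0 11 0A.

D0 11 0A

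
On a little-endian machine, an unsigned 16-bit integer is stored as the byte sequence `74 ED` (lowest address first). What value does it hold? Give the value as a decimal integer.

60788

Little-endian: lowest address holds the least-significant byte.
Reassemble most-significant byte first: ED 74 → 0xED74.
0xED74 = 60788.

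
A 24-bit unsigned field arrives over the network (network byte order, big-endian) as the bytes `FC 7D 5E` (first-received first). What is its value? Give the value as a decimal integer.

16547166

Big-endian: lowest address holds the most-significant byte.
The bytes are already most-significant first: 0xFC7D5E.
0xFC7D5E = 16547166.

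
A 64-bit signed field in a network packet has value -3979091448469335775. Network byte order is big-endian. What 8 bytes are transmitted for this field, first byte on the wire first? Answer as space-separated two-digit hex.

C8 C7 6D 68 E5 30 D1 21

Two's complement of -3979091448469335775 in 64 bits: 3979091448469335775 = 0x373892971ACF2EDF; invert → 0xC8C76D68E530D120; add 1 → 0xC8C76D68E530D121.
Split into bytes (most-significant first): C8 C7 6D 68 E5 30 D1 21.
Big-endian stores the most-significant byte at the lowest address.
So the memory order matches the most-significant-first order: C8 C7 6D 68 E5 30 D1 21.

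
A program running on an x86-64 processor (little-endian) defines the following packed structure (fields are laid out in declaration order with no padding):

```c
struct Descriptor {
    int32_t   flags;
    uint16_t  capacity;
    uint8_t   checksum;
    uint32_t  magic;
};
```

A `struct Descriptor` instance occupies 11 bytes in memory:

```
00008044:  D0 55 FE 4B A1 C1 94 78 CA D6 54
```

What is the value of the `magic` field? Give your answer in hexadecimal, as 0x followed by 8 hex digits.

0x54D6CA78

`magic` follows `flags` (4 B), `capacity` (2 B), `checksum` (1 B), so it starts at offset 4 + 2 + 1 = 7 and occupies 4 bytes.
Bytes at offsets 7..10: 78 CA D6 54.
Little-endian stores the least-significant byte at the lowest address.
Reassemble most-significant byte first: 54 D6 CA 78 → 0x54D6CA78.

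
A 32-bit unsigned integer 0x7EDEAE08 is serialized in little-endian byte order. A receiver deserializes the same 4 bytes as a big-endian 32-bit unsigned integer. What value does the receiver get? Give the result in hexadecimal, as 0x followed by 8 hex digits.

0x08AEDE7E

Stored little-endian, the bytes at ascending addresses are 08 AE DE 7E.
Read back as big-endian, the last byte is least significant, giving 0x08AEDE7E.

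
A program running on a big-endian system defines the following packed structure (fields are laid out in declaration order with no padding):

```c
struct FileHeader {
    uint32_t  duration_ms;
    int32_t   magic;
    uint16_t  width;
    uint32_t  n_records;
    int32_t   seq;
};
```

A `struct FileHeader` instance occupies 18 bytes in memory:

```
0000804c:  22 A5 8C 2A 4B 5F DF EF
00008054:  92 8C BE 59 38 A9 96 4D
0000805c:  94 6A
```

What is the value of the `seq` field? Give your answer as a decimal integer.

`seq` follows `duration_ms` (4 B), `magic` (4 B), `width` (2 B), `n_records` (4 B), so it starts at offset 4 + 4 + 2 + 4 = 14 and occupies 4 bytes.
Bytes at offsets 14..17: 96 4D 94 6A.
Big-endian stores the most-significant byte at the lowest address.
The bytes are already most-significant first: 0x964D946A.
Top bit is set, so as a signed 32-bit value this is 0x964D946A − 2^32 = -1773300630.

-1773300630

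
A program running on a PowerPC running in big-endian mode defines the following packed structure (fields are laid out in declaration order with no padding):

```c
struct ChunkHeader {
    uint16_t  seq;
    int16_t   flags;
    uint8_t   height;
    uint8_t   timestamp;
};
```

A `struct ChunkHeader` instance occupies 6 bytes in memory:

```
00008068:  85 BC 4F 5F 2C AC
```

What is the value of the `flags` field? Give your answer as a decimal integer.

`flags` follows `seq` (2 bytes), so it starts at byte offset 2 and occupies 2 bytes.
Bytes at offsets 2..3: 4F 5F.
Big-endian stores the most-significant byte at the lowest address.
The bytes are already most-significant first: 0x4F5F.
0x4F5F = 20319.

20319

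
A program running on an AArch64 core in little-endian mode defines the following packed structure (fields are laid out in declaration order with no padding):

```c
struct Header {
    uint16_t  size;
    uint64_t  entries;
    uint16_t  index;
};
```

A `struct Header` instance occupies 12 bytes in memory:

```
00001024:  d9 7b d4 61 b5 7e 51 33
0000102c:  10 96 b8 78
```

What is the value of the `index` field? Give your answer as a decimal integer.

30904

`index` follows `size` (2 B), `entries` (8 B), so it starts at offset 2 + 8 = 10 and occupies 2 bytes.
Bytes at offsets 10..11: B8 78.
Little-endian: lowest address holds the least-significant byte.
Reassemble most-significant byte first: 78 B8 → 0x78B8.
0x78B8 = 30904.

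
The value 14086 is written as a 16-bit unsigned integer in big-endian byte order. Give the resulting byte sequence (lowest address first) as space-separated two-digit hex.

14086 in hexadecimal, padded to 16 bits, is 0x3706.
Split into bytes (most-significant first): 37 06.
In big-endian order the high byte comes first in memory.
So the memory order matches the most-significant-first order: 37 06.

37 06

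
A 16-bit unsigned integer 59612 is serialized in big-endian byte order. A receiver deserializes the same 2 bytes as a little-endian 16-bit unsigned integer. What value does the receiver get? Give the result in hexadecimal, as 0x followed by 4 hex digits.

0xDCE8

59612 in 16-bit hexadecimal is 0xE8DC.
Stored big-endian, the bytes at ascending addresses are E8 DC.
Read back as little-endian, the first byte is least significant, giving 0xDCE8.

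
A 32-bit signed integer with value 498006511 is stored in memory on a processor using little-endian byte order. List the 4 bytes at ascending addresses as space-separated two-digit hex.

498006511 in hexadecimal, padded to 32 bits, is 0x1DAEF9EF.
Split into bytes (most-significant first): 1D AE F9 EF.
In little-endian order the low byte comes first in memory.
So at ascending addresses the bytes are EF F9 AE 1D.

EF F9 AE 1D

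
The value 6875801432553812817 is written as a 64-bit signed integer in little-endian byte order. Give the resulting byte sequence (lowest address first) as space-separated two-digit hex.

51 F3 7D 2D F9 C0 6B 5F

6875801432553812817 in hexadecimal, padded to 64 bits, is 0x5F6BC0F92D7DF351.
Split into bytes (most-significant first): 5F 6B C0 F9 2D 7D F3 51.
Little-endian stores the least-significant byte at the lowest address.
So at ascending addresses the bytes are 51 F3 7D 2D F9 C0 6B 5F.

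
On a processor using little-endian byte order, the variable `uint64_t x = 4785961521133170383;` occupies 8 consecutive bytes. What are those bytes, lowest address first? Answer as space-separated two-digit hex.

4785961521133170383 in hexadecimal, padded to 64 bits, is 0x426B26A577D4AECF.
Split into bytes (most-significant first): 42 6B 26 A5 77 D4 AE CF.
In little-endian order the low byte comes first in memory.
So at ascending addresses the bytes are CF AE D4 77 A5 26 6B 42.

CF AE D4 77 A5 26 6B 42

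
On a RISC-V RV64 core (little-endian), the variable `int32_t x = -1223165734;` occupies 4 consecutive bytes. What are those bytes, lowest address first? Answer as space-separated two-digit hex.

DA F8 17 B7

Two's complement of -1223165734 in 32 bits: 1223165734 = 0x48E80726; invert → 0xB717F8D9; add 1 → 0xB717F8DA.
Split into bytes (most-significant first): B7 17 F8 DA.
In little-endian order the low byte comes first in memory.
So at ascending addresses the bytes are DA F8 17 B7.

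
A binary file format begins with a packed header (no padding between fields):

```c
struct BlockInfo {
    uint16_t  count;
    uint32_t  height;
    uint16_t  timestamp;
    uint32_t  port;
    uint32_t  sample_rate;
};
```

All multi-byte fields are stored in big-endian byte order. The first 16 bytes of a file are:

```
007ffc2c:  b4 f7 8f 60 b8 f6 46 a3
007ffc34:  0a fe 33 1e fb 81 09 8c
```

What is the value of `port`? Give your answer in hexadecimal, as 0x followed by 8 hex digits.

0x0AFE331E

`port` follows `count` (2 B), `height` (4 B), `timestamp` (2 B), so it starts at offset 2 + 4 + 2 = 8 and occupies 4 bytes.
Bytes at offsets 8..11: 0A FE 33 1E.
Big-endian: lowest address holds the most-significant byte.
The bytes are already most-significant first: 0x0AFE331E.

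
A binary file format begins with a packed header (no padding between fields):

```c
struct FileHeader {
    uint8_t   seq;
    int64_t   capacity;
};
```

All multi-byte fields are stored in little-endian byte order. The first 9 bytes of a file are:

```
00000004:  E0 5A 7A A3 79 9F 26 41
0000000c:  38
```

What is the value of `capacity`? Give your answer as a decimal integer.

`capacity` follows `seq` (1 byte), so it starts at byte offset 1 and occupies 8 bytes.
Bytes at offsets 1..8: 5A 7A A3 79 9F 26 41 38.
Little-endian: lowest address holds the least-significant byte.
Reassemble most-significant byte first: 38 41 26 9F 79 A3 7A 5A → 0x3841269F79A37A5A.
0x3841269F79A37A5A = 4053563605992569434.

4053563605992569434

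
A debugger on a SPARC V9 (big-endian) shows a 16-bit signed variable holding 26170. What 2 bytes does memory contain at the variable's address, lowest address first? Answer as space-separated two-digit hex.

26170 in hexadecimal, padded to 16 bits, is 0x663A.
Split into bytes (most-significant first): 66 3A.
Big-endian stores the most-significant byte at the lowest address.
So the memory order matches the most-significant-first order: 66 3A.

66 3A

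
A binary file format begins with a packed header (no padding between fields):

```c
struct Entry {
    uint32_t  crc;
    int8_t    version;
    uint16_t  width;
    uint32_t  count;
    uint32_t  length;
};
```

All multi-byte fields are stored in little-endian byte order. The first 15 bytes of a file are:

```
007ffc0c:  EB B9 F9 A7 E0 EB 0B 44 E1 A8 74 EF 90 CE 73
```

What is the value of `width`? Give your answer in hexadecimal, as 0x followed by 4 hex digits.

`width` follows `crc` (4 B), `version` (1 B), so it starts at offset 4 + 1 = 5 and occupies 2 bytes.
Bytes at offsets 5..6: EB 0B.
Little-endian stores the least-significant byte at the lowest address.
Reassemble most-significant byte first: 0B EB → 0x0BEB.

0x0BEB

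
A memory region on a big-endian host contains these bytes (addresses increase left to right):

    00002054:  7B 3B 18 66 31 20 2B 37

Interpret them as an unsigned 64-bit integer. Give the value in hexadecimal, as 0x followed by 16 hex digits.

Big-endian stores the most-significant byte at the lowest address.
The bytes are already most-significant first: 0x7B3B186631202B37.

0x7B3B186631202B37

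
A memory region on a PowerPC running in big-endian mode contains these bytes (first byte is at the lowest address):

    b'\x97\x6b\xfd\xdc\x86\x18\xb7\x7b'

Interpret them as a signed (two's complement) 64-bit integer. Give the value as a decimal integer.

-7535650427889993861

In big-endian order the high byte comes first in memory.
The bytes are already most-significant first: 0x976BFDDC8618B77B.
Top bit is set, so as a signed 64-bit value this is 0x976BFDDC8618B77B − 2^64 = -7535650427889993861.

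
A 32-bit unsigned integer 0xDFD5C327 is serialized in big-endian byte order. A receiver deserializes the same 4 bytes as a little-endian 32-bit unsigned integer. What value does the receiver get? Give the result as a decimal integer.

667145695

Stored big-endian, the bytes at ascending addresses are DF D5 C3 27.
Read back as little-endian, the first byte is least significant, giving 0x27C3D5DF.
0x27C3D5DF = 667145695.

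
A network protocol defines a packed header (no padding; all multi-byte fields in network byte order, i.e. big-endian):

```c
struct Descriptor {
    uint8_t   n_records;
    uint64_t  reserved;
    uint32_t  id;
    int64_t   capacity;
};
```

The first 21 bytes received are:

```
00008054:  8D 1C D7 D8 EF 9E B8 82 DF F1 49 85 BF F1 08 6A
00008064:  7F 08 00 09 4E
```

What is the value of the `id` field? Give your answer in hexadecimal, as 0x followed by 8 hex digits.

0xF14985BF

`id` follows `n_records` (1 B), `reserved` (8 B), so it starts at offset 1 + 8 = 9 and occupies 4 bytes.
Bytes at offsets 9..12: F1 49 85 BF.
Big-endian stores the most-significant byte at the lowest address.
The bytes are already most-significant first: 0xF14985BF.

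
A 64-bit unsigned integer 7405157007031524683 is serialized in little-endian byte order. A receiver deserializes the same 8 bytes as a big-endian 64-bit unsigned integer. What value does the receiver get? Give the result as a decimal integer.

5466555544794285158

7405157007031524683 in 64-bit hexadecimal is 0x66C467104E1BDD4B.
Stored little-endian, the bytes at ascending addresses are 4B DD 1B 4E 10 67 C4 66.
Read back as big-endian, the last byte is least significant, giving 0x4BDD1B4E1067C466.
0x4BDD1B4E1067C466 = 5466555544794285158.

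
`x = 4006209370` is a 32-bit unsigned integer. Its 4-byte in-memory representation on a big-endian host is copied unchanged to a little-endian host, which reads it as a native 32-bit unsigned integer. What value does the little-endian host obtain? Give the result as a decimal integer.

4006209370 in 32-bit hexadecimal is 0xEEC9E75A.
Stored big-endian, the bytes at ascending addresses are EE C9 E7 5A.
Read back as little-endian, the first byte is least significant, giving 0x5AE7C9EE.
0x5AE7C9EE = 1525139950.

1525139950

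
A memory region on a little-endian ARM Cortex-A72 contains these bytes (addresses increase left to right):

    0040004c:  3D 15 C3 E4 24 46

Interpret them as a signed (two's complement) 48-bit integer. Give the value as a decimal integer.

Little-endian stores the least-significant byte at the lowest address.
Reassemble most-significant byte first: 46 24 E4 C3 15 3D → 0x4624E4C3153D.
0x4624E4C3153D = 77124270757181.

77124270757181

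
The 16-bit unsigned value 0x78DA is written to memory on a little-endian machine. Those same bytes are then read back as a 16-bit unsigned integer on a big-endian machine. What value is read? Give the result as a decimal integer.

Stored little-endian, the bytes at ascending addresses are DA 78.
Read back as big-endian, the last byte is least significant, giving 0xDA78.
0xDA78 = 55928.

55928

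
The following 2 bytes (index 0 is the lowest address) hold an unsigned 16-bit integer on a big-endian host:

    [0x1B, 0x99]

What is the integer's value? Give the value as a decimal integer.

In big-endian order the high byte comes first in memory.
The bytes are already most-significant first: 0x1B99.
0x1B99 = 7065.

7065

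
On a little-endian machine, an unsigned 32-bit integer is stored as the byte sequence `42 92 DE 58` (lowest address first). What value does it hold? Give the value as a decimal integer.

Little-endian stores the least-significant byte at the lowest address.
Reassemble most-significant byte first: 58 DE 92 42 → 0x58DE9242.
0x58DE9242 = 1490981442.

1490981442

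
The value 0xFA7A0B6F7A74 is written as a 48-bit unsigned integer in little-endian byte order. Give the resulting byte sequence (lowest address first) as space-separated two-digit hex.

Split into bytes (most-significant first): FA 7A 0B 6F 7A 74.
In little-endian order the low byte comes first in memory.
So at ascending addresses the bytes are 74 7A 6F 0B 7A FA.

74 7A 6F 0B 7A FA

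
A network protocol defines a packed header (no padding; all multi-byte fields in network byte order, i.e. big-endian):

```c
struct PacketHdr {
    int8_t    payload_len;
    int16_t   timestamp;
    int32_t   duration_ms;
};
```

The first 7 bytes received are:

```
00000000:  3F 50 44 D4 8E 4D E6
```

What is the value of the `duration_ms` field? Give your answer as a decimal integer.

-728871450

`duration_ms` follows `payload_len` (1 B), `timestamp` (2 B), so it starts at offset 1 + 2 = 3 and occupies 4 bytes.
Bytes at offsets 3..6: D4 8E 4D E6.
In big-endian order the high byte comes first in memory.
The bytes are already most-significant first: 0xD48E4DE6.
Top bit is set, so as a signed 32-bit value this is 0xD48E4DE6 − 2^32 = -728871450.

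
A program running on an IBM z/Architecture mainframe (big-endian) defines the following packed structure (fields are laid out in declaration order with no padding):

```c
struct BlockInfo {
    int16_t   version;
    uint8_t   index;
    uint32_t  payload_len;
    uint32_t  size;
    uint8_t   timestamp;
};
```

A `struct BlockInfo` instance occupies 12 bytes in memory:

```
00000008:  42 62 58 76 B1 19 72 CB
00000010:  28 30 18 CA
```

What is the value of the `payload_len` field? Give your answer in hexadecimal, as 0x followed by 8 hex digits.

0x76B11972

`payload_len` follows `version` (2 B), `index` (1 B), so it starts at offset 2 + 1 = 3 and occupies 4 bytes.
Bytes at offsets 3..6: 76 B1 19 72.
Big-endian: lowest address holds the most-significant byte.
The bytes are already most-significant first: 0x76B11972.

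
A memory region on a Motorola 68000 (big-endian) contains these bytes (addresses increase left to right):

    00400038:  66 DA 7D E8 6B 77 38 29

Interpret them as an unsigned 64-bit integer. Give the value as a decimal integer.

In big-endian order the high byte comes first in memory.
The bytes are already most-significant first: 0x66DA7DE86B773829.
0x66DA7DE86B773829 = 7411374573980432425.

7411374573980432425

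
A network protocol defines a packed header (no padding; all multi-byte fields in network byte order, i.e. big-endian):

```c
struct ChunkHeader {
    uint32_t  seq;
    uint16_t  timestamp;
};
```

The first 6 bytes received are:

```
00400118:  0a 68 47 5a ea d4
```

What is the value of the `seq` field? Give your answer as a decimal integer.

174606170

`seq` is the first field, at byte offset 0, occupying 4 bytes.
Bytes at offsets 0..3: 0A 68 47 5A.
Big-endian stores the most-significant byte at the lowest address.
The bytes are already most-significant first: 0x0A68475A.
0x0A68475A = 174606170.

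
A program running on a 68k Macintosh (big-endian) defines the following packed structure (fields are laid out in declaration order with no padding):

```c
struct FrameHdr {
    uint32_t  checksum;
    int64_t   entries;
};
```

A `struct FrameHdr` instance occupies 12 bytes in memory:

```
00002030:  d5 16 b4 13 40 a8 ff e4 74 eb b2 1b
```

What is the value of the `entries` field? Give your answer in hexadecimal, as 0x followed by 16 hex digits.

0x40A8FFE474EBB21B

`entries` follows `checksum` (4 bytes), so it starts at byte offset 4 and occupies 8 bytes.
Bytes at offsets 4..11: 40 A8 FF E4 74 EB B2 1B.
Big-endian stores the most-significant byte at the lowest address.
The bytes are already most-significant first: 0x40A8FFE474EBB21B.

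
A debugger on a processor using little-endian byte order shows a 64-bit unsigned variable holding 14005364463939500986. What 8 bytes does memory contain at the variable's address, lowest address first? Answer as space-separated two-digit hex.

BA 3B FE BE C6 0C 5D C2

14005364463939500986 in hexadecimal, padded to 64 bits, is 0xC25D0CC6BEFE3BBA.
Split into bytes (most-significant first): C2 5D 0C C6 BE FE 3B BA.
In little-endian order the low byte comes first in memory.
So at ascending addresses the bytes are BA 3B FE BE C6 0C 5D C2.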